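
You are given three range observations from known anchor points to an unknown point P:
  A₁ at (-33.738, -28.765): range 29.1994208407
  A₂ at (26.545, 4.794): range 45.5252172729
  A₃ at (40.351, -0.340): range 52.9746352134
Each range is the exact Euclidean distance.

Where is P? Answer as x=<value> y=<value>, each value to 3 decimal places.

x=-4.540 y=-28.467

eq1: (x + 33.738)² + (y + 28.765)² = 29.1994208407²
eq2: (x − 26.545)² + (y − 4.794)² = 45.5252172729²
eq3: (x − 40.351)² + (y + 0.340)² = 52.9746352134²
eq2−eq3, eq2−eq1 (x²,y² cancel):
  27.612·x − 10.268·y = 166.932772
  -120.566·x − 67.118·y = 2457.997638
det = 27.612·-67.118 − -10.268·-120.566 = -3091.233904
x = (166.932772·-67.118 − -10.268·2457.997638) / -3091.233904 = -4.540105
y = (27.612·2457.997638 − 166.932772·-120.566) / -3091.233904 = -28.466512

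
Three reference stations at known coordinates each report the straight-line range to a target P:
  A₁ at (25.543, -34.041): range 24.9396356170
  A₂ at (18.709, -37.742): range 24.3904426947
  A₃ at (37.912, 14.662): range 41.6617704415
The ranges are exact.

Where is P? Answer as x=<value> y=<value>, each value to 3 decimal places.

x=9.023 y=-15.357

eq1: (x − 25.543)² + (y + 34.041)² = 24.9396356170²
eq2: (x − 18.709)² + (y + 37.742)² = 24.3904426947²
eq3: (x − 37.912)² + (y − 14.662)² = 41.6617704415²
eq2−eq3, eq2−eq1 (x²,y² cancel):
  38.406·x + 104.808·y = -1263.000678
  13.668·x + 7.402·y = 9.657555
det = 38.406·7.402 − 104.808·13.668 = -1148.234532
x = (-1263.000678·7.402 − 104.808·9.657555) / -1148.234532 = 9.023348
y = (38.406·9.657555 − -1263.000678·13.668) / -1148.234532 = -15.357143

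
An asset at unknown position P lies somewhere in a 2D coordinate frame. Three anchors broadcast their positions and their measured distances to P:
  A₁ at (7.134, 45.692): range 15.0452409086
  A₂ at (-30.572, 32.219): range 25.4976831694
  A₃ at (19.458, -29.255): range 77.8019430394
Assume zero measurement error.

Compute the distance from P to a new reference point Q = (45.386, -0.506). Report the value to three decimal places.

eq1: (x − 7.134)² + (y − 45.692)² = 15.0452409086²
eq2: (x + 30.572)² + (y − 32.219)² = 25.4976831694²
eq3: (x − 19.458)² + (y + 29.255)² = 77.8019430394²
eq2−eq3, eq2−eq1 (x²,y² cancel):
  100.060·x − 122.948·y = -6141.252850
  75.412·x + 26.946·y = 589.714248
det = 100.060·26.946 − -122.948·75.412 = 11967.971336
x = (-6141.252850·26.946 − -122.948·589.714248) / 11967.971336 = -7.768903
y = (100.060·589.714248 − -6141.252850·75.412) / 11967.971336 = 43.627358
|P − Q| = √((-7.768903 − 45.386)² + (43.627358 − -0.506)²) = 69.088328

69.088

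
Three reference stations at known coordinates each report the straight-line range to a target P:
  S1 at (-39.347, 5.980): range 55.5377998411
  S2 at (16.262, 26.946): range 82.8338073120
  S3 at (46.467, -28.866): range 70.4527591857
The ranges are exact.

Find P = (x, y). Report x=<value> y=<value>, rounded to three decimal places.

x=-21.697 y=-46.679

eq1: (x + 39.347)² + (y − 5.980)² = 55.5377998411²
eq2: (x − 16.262)² + (y − 26.946)² = 82.8338073120²
eq3: (x − 46.467)² + (y + 28.866)² = 70.4527591857²
eq3−eq1, eq3−eq2 (x²,y² cancel):
  -171.628·x + 69.692·y = 470.662830
  -60.410·x + 111.624·y = -3899.736842
det = -171.628·111.624 − 69.692·-60.410 = -14947.710152
x = (470.662830·111.624 − 69.692·-3899.736842) / -14947.710152 = -21.696817
y = (-171.628·-3899.736842 − 470.662830·-60.410) / -14947.710152 = -46.678506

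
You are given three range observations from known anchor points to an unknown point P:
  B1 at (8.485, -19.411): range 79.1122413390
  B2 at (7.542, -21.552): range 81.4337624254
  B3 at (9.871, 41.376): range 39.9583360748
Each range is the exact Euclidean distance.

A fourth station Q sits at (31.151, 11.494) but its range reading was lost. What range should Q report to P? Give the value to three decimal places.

41.101

eq1: (x − 8.485)² + (y + 19.411)² = 79.1122413390²
eq2: (x − 7.542)² + (y + 21.552)² = 81.4337624254²
eq3: (x − 9.871)² + (y − 41.376)² = 39.9583360748²
eq1−eq3, eq1−eq2 (x²,y² cancel):
  2.772·x + 121.574·y = 6022.705979
  -1.886·x − 4.282·y = -300.122611
det = 2.772·-4.282 − 121.574·-1.886 = 217.418860
x = (6022.705979·-4.282 − 121.574·-300.122611) / 217.418860 = 49.204008
y = (2.772·-300.122611 − 6022.705979·-1.886) / 217.418860 = 48.417527
|P − Q| = √((49.204008 − 31.151)² + (48.417527 − 11.494)²) = 41.100584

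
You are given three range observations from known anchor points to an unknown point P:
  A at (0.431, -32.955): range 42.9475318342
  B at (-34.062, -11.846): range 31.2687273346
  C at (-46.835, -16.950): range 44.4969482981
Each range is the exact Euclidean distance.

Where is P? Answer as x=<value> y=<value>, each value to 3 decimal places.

eq1: (x − 0.431)² + (y + 32.955)² = 42.9475318342²
eq2: (x + 34.062)² + (y + 11.846)² = 31.2687273346²
eq3: (x + 46.835)² + (y + 16.950)² = 44.4969482981²
eq2−eq1, eq2−eq3 (x²,y² cancel):
  68.986·x − 42.218·y = -1081.086956
  -25.546·x − 10.208·y = 178.027066
det = 68.986·-10.208 − -42.218·-25.546 = -1782.710116
x = (-1081.086956·-10.208 − -42.218·178.027066) / -1782.710116 = -10.406449
y = (68.986·178.027066 − -1081.086956·-25.546) / -1782.710116 = 8.602673

x=-10.406 y=8.603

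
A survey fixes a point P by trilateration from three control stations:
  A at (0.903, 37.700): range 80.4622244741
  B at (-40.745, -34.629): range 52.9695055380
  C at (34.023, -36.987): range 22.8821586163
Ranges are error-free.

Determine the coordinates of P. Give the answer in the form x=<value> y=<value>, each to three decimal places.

x=11.704 y=-42.034

eq1: (x − 0.903)² + (y − 37.700)² = 80.4622244741²
eq2: (x + 40.745)² + (y + 34.629)² = 52.9695055380²
eq3: (x − 34.023)² + (y + 36.987)² = 22.8821586163²
eq1−eq2, eq1−eq3 (x²,y² cancel):
  -83.296·x − 144.658·y = 5105.618307
  66.240·x − 149.374·y = 7054.073673
det = -83.296·-149.374 − -144.658·66.240 = 22024.402624
x = (5105.618307·-149.374 − -144.658·7054.073673) / 22024.402624 = 11.704361
y = (-83.296·7054.073673 − 5105.618307·66.240) / 22024.402624 = -42.033934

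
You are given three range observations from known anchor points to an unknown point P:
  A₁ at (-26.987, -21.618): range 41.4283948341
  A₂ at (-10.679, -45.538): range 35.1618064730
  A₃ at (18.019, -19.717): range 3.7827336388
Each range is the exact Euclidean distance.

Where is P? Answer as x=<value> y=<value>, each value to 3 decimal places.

x=14.436 y=-20.929

eq1: (x + 26.987)² + (y + 21.618)² = 41.4283948341²
eq2: (x + 10.679)² + (y + 45.538)² = 35.1618064730²
eq3: (x − 18.019)² + (y + 19.717)² = 3.7827336388²
eq3−eq1, eq3−eq2 (x²,y² cancel):
  -90.012·x − 3.802·y = -1219.811182
  -57.396·x − 51.642·y = 252.262474
det = -90.012·-51.642 − -3.802·-57.396 = 4430.180112
x = (-1219.811182·-51.642 − -3.802·252.262474) / 4430.180112 = 14.435664
y = (-90.012·252.262474 − -1219.811182·-57.396) / 4430.180112 = -20.928931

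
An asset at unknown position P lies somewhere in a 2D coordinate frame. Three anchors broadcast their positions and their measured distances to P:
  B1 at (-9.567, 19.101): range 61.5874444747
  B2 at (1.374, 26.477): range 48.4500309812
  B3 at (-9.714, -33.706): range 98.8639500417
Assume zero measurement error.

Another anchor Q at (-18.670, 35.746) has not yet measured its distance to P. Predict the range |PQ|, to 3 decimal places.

64.266

eq1: (x + 9.567)² + (y − 19.101)² = 61.5874444747²
eq2: (x − 1.374)² + (y − 26.477)² = 48.4500309812²
eq3: (x + 9.714)² + (y + 33.706)² = 98.8639500417²
eq3−eq1, eq3−eq2 (x²,y² cancel):
  0.294·x + 105.614·y = 5206.986759
  22.176·x + 120.366·y = 6899.138289
det = 0.294·120.366 − 105.614·22.176 = -2306.708460
x = (5206.986759·120.366 − 105.614·6899.138289) / -2306.708460 = 44.176117
y = (0.294·6899.138289 − 5206.986759·22.176) / -2306.708460 = 49.179076
|P − Q| = √((44.176117 − -18.670)² + (49.179076 − 35.746)²) = 64.265714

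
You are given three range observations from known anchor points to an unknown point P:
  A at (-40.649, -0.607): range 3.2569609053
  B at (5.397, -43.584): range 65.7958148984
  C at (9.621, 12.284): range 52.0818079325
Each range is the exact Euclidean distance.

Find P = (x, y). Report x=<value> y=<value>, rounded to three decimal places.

x=-41.539 y=2.526

eq1: (x + 40.649)² + (y + 0.607)² = 3.2569609053²
eq2: (x − 5.397)² + (y + 43.584)² = 65.7958148984²
eq3: (x − 9.621)² + (y − 12.284)² = 52.0818079325²
eq2−eq3, eq2−eq1 (x²,y² cancel):
  8.448·x + 111.736·y = -68.657827
  -92.092·x + 85.954·y = 4042.498449
det = 8.448·85.954 − 111.736·-92.092 = 11016.131104
x = (-68.657827·85.954 − 111.736·4042.498449) / 11016.131104 = -41.538542
y = (8.448·4042.498449 − -68.657827·-92.092) / 11016.131104 = 2.526131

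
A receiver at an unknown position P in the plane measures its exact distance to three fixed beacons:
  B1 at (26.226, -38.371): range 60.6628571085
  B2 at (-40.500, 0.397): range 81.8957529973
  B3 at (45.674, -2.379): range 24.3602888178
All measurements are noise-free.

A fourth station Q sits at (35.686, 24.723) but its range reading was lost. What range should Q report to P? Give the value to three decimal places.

4.847

eq1: (x − 26.226)² + (y + 38.371)² = 60.6628571085²
eq2: (x + 40.500)² + (y − 0.397)² = 81.8957529973²
eq3: (x − 45.674)² + (y + 2.379)² = 24.3602888178²
eq1−eq2, eq1−eq3 (x²,y² cancel):
  -133.452·x + 77.536·y = -3546.661234
  38.896·x + 71.984·y = 3018.195761
det = -133.452·71.984 − 77.536·38.896 = -12622.249024
x = (-3546.661234·71.984 − 77.536·3018.195761) / -12622.249024 = 38.766601
y = (-133.452·3018.195761 − -3546.661234·38.896) / -12622.249024 = 20.981469
|P − Q| = √((38.766601 − 35.686)² + (20.981469 − 24.723)²) = 4.846561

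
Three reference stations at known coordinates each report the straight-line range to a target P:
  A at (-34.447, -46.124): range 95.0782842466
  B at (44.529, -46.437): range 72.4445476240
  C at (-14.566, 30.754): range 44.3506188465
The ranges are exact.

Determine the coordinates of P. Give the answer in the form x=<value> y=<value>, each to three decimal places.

eq1: (x + 34.447)² + (y + 46.124)² = 95.0782842466²
eq2: (x − 44.529)² + (y + 46.437)² = 72.4445476240²
eq3: (x + 14.566)² + (y − 30.754)² = 44.3506188465²
eq1−eq2, eq1−eq3 (x²,y² cancel):
  157.952·x − 0.626·y = 4616.875280
  39.762·x + 153.756·y = 4916.860430
det = 157.952·153.756 − -0.626·39.762 = 24310.958724
x = (4616.875280·153.756 − -0.626·4916.860430) / 24310.958724 = 29.326290
y = (157.952·4916.860430 − 4616.875280·39.762) / 24310.958724 = 24.394420

x=29.326 y=24.394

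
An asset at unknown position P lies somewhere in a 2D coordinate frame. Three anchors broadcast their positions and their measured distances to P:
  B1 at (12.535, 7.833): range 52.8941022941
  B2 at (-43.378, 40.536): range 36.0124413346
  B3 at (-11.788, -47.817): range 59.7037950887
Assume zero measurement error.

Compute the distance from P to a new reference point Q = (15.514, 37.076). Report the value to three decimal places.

eq1: (x − 12.535)² + (y − 7.833)² = 52.8941022941²
eq2: (x + 43.378)² + (y − 40.536)² = 36.0124413346²
eq3: (x + 11.788)² + (y + 47.817)² = 59.7037950887²
eq1−eq2, eq1−eq3 (x²,y² cancel):
  -111.826·x + 65.406·y = 4807.226193
  -48.646·x − 111.300·y = 1440.183229
det = -111.826·-111.300 − 65.406·-48.646 = 15627.974076
x = (4807.226193·-111.300 − 65.406·1440.183229) / 15627.974076 = -40.263754
y = (-111.826·1440.183229 − 4807.226193·-48.646) / 15627.974076 = 4.658467
|P − Q| = √((-40.263754 − 15.514)² + (4.658467 − 37.076)²) = 64.513985

64.514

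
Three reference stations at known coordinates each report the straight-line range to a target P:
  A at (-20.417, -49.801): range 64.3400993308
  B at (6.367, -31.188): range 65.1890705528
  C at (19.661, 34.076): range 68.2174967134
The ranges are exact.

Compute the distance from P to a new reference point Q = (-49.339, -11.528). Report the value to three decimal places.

eq1: (x + 20.417)² + (y + 49.801)² = 64.3400993308²
eq2: (x − 6.367)² + (y + 31.188)² = 65.1890705528²
eq3: (x − 19.661)² + (y − 34.076)² = 68.2174967134²
eq1−eq3, eq1−eq2 (x²,y² cancel):
  80.156·x + 167.754·y = -1863.243269
  53.568·x + 37.226·y = -1993.729995
det = 80.156·37.226 − 167.754·53.568 = -6002.359016
x = (-1863.243269·37.226 − 167.754·-1993.729995) / -6002.359016 = -44.165150
y = (80.156·-1993.729995 − -1863.243269·53.568) / -6002.359016 = 9.995938
|P − Q| = √((-44.165150 − -49.339)² + (9.995938 − -11.528)²) = 22.137042

22.137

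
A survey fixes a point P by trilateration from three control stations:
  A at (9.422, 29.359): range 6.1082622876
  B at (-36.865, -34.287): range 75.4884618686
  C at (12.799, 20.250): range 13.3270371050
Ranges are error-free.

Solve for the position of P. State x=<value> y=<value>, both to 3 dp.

eq1: (x − 9.422)² + (y − 29.359)² = 6.1082622876²
eq2: (x + 36.865)² + (y + 34.287)² = 75.4884618686²
eq3: (x − 12.799)² + (y − 20.250)² = 13.3270371050²
eq1−eq3, eq1−eq2 (x²,y² cancel):
  6.754·x − 18.218·y = -517.147114
  -92.574·x − 127.292·y = -4077.295378
det = 6.754·-127.292 − -18.218·-92.574 = -2546.243300
x = (-517.147114·-127.292 − -18.218·-4077.295378) / -2546.243300 = 3.319195
y = (6.754·-4077.295378 − -517.147114·-92.574) / -2546.243300 = 29.617134

x=3.319 y=29.617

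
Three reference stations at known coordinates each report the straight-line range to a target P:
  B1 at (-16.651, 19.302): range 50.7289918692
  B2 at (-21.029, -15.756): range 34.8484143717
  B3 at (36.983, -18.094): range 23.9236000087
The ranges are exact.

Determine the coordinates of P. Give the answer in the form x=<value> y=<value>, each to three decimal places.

eq1: (x + 16.651)² + (y − 19.302)² = 50.7289918692²
eq2: (x + 21.029)² + (y + 15.756)² = 34.8484143717²
eq3: (x − 36.983)² + (y + 18.094)² = 23.9236000087²
eq1−eq2, eq1−eq3 (x²,y² cancel):
  -8.756·x − 70.116·y = 1399.666004
  107.268·x − 74.792·y = 3046.404099
det = -8.756·-74.792 − -70.116·107.268 = 8176.081840
x = (1399.666004·-74.792 − -70.116·3046.404099) / 8176.081840 = 13.321522
y = (-8.756·3046.404099 − 1399.666004·107.268) / 8176.081840 = -21.625724

x=13.322 y=-21.626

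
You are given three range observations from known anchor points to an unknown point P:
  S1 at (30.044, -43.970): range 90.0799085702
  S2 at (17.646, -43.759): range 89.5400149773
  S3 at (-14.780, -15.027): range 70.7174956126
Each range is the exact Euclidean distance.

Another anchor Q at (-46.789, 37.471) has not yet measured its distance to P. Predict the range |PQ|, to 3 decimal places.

eq1: (x − 30.044)² + (y + 43.970)² = 90.0799085702²
eq2: (x − 17.646)² + (y + 43.759)² = 89.5400149773²
eq3: (x + 14.780)² + (y + 15.027)² = 70.7174956126²
eq2−eq3, eq2−eq1 (x²,y² cancel):
  -64.852·x + 57.464·y = 1234.477828
  24.796·x − 0.422·y = 512.795793
det = -64.852·-0.422 − 57.464·24.796 = -1397.509800
x = (1234.477828·-0.422 − 57.464·512.795793) / -1397.509800 = 21.458345
y = (-64.852·512.795793 − 1234.477828·24.796) / -1397.509800 = 45.699819
|P − Q| = √((21.458345 − -46.789)² + (45.699819 − 37.471)²) = 68.741643

68.742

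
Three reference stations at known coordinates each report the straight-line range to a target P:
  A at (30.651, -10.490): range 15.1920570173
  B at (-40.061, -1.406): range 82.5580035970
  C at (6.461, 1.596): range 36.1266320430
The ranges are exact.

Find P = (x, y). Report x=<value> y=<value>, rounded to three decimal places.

x=42.496 y=-0.977

eq1: (x − 30.651)² + (y + 10.490)² = 15.1920570173²
eq2: (x + 40.061)² + (y + 1.406)² = 82.5580035970²
eq3: (x − 6.461)² + (y − 1.596)² = 36.1266320430²
eq2−eq1, eq2−eq3 (x²,y² cancel):
  141.424·x − 18.168·y = 6027.688705
  93.044·x + 6.004·y = 3948.121595
det = 141.424·6.004 − -18.168·93.044 = 2539.533088
x = (6027.688705·6.004 − -18.168·3948.121595) / 2539.533088 = 42.495889
y = (141.424·3948.121595 − 6027.688705·93.044) / 2539.533088 = -0.976998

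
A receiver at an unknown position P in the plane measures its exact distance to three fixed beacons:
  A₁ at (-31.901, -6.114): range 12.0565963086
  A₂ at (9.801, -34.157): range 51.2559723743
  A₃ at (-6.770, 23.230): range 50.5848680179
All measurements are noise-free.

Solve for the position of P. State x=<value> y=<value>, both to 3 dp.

x=-38.264 y=-16.355

eq1: (x + 31.901)² + (y + 6.114)² = 12.0565963086²
eq2: (x − 9.801)² + (y + 34.157)² = 51.2559723743²
eq3: (x + 6.770)² + (y − 23.230)² = 50.5848680179²
eq1−eq3, eq1−eq2 (x²,y² cancel):
  50.262·x + 58.688·y = -2883.056355
  83.404·x − 56.086·y = -2274.107736
det = 50.262·-56.086 − 58.688·83.404 = -7713.808484
x = (-2883.056355·-56.086 − 58.688·-2274.107736) / -7713.808484 = -38.264099
y = (50.262·-2274.107736 − -2883.056355·83.404) / -7713.808484 = -16.354727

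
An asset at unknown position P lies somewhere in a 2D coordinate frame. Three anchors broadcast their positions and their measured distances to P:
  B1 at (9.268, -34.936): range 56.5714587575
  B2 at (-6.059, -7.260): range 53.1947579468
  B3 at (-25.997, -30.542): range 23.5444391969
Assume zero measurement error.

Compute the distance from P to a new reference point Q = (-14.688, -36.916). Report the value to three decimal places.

eq1: (x − 9.268)² + (y + 34.936)² = 56.5714587575²
eq2: (x + 6.059)² + (y + 7.260)² = 53.1947579468²
eq3: (x + 25.997)² + (y + 30.542)² = 23.5444391969²
eq2−eq3, eq2−eq1 (x²,y² cancel):
  -39.876·x − 46.564·y = 3794.580348
  30.654·x − 55.352·y = 846.353166
det = -39.876·-55.352 − -46.564·30.654 = 3634.589208
x = (3794.580348·-55.352 − -46.564·846.353166) / 3634.589208 = -46.945614
y = (-39.876·846.353166 − 3794.580348·30.654) / 3634.589208 = -41.288915
|P − Q| = √((-46.945614 − -14.688)² + (-41.288915 − -36.916)²) = 32.552666

32.553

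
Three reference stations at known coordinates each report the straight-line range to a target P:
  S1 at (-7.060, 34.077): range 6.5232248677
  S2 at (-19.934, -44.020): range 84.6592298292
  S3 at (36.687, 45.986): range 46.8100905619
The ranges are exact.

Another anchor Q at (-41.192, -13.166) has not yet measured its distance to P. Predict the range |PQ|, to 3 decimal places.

61.792

eq1: (x + 7.060)² + (y − 34.077)² = 6.5232248677²
eq2: (x + 19.934)² + (y + 44.020)² = 84.6592298292²
eq3: (x − 36.687)² + (y − 45.986)² = 46.8100905619²
eq2−eq1, eq2−eq3 (x²,y² cancel):
  25.748·x + 156.194·y = 6000.593506
  113.242·x + 180.012·y = 6101.524026
det = 25.748·180.012 − 156.194·113.242 = -13052.771972
x = (6000.593506·180.012 − 156.194·6101.524026) / -13052.771972 = -9.741792
y = (25.748·6101.524026 − 6000.593506·113.242) / -13052.771972 = 40.023466
|P − Q| = √((-9.741792 − -41.192)² + (40.023466 − -13.166)²) = 61.791867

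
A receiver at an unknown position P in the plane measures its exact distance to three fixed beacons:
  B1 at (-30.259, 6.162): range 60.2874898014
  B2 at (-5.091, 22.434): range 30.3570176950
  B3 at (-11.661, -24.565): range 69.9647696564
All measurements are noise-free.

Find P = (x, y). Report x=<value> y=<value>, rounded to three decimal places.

x=21.529 y=37.027

eq1: (x + 30.259)² + (y − 6.162)² = 60.2874898014²
eq2: (x + 5.091)² + (y − 22.434)² = 30.3570176950²
eq3: (x + 11.661)² + (y + 24.565)² = 69.9647696564²
eq1−eq2, eq1−eq3 (x²,y² cancel):
  50.336·x + 32.544·y = 2288.658215
  37.196·x − 61.454·y = -1474.646746
det = 50.336·-61.454 − 32.544·37.196 = -4303.855168
x = (2288.658215·-61.454 − 32.544·-1474.646746) / -4303.855168 = 21.528675
y = (50.336·-1474.646746 − 2288.658215·37.196) / -4303.855168 = 37.026513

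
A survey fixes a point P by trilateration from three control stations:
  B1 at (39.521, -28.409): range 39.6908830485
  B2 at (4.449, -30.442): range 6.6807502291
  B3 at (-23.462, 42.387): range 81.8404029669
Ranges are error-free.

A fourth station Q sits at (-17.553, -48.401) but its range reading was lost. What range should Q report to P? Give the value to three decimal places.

eq1: (x − 39.521)² + (y + 28.409)² = 39.6908830485²
eq2: (x − 4.449)² + (y + 30.442)² = 6.6807502291²
eq3: (x + 23.462)² + (y − 42.387)² = 81.8404029669²
eq3−eq2, eq3−eq1 (x²,y² cancel):
  55.822·x − 145.658·y = 5252.604886
  125.966·x − 141.592·y = 5144.342870
det = 55.822·-141.592 − -145.658·125.966 = 10444.007004
x = (5252.604886·-141.592 − -145.658·5144.342870) / 10444.007004 = 0.535031
y = (55.822·5144.342870 − 5252.604886·125.966) / 10444.007004 = -35.856173
|P − Q| = √((0.535031 − -17.553)² + (-35.856173 − -48.401)²) = 22.012486

22.012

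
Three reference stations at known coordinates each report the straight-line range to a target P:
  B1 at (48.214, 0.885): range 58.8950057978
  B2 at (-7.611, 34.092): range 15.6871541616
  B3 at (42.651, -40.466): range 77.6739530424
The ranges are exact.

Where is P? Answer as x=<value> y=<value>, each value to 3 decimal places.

x=-8.013 y=18.410

eq1: (x − 48.214)² + (y − 0.885)² = 58.8950057978²
eq2: (x + 7.611)² + (y − 34.092)² = 15.6871541616²
eq3: (x − 42.651)² + (y + 40.466)² = 77.6739530424²
eq3−eq1, eq3−eq2 (x²,y² cancel):
  11.126·x + 82.702·y = 1433.389337
  -100.524·x + 149.116·y = 3550.743004
det = 11.126·149.116 − 82.702·-100.524 = 9972.600464
x = (1433.389337·149.116 − 82.702·3550.743004) / 9972.600464 = -8.013182
y = (11.126·3550.743004 − 1433.389337·-100.524) / 9972.600464 = 18.410002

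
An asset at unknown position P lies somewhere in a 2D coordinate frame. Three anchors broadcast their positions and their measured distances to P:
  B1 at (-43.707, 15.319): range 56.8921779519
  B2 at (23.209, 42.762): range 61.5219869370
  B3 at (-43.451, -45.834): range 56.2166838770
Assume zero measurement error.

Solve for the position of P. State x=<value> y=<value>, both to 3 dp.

x=3.996 y=-15.683

eq1: (x + 43.707)² + (y − 15.319)² = 56.8921779519²
eq2: (x − 23.209)² + (y − 42.762)² = 61.5219869370²
eq3: (x + 43.451)² + (y + 45.834)² = 56.2166838770²
eq2−eq1, eq2−eq3 (x²,y² cancel):
  -133.832·x − 54.886·y = 325.962250
  -133.320·x − 177.192·y = 2246.137963
det = -133.832·-177.192 − -54.886·-133.320 = 16396.558224
x = (325.962250·-177.192 − -54.886·2246.137963) / 16396.558224 = 3.996182
y = (-133.832·2246.137963 − 325.962250·-133.320) / 16396.558224 = -15.683038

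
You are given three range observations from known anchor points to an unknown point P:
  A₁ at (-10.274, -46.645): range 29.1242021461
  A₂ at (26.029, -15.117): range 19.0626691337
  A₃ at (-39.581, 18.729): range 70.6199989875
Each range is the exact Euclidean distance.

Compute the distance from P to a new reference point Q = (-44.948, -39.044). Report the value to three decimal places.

58.561

eq1: (x + 10.274)² + (y + 46.645)² = 29.1242021461²
eq2: (x − 26.029)² + (y + 15.117)² = 19.0626691337²
eq3: (x + 39.581)² + (y − 18.729)² = 70.6199989875²
eq3−eq2, eq3−eq1 (x²,y² cancel):
  131.220·x − 67.692·y = 3612.400430
  58.614·x − 130.748·y = 4502.845205
det = 131.220·-130.748 − -67.692·58.614 = -13189.053672
x = (3612.400430·-130.748 − -67.692·4502.845205) / -13189.053672 = 12.700497
y = (131.220·4502.845205 − 3612.400430·58.614) / -13189.053672 = -28.745513
|P − Q| = √((12.700497 − -44.948)² + (-28.745513 − -39.044)²) = 58.561148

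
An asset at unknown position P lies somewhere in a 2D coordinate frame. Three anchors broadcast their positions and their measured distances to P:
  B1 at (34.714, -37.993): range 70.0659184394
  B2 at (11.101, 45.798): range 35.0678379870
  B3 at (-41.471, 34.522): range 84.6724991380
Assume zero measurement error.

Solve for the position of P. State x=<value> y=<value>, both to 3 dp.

eq1: (x − 34.714)² + (y + 37.993)² = 70.0659184394²
eq2: (x − 11.101)² + (y − 45.798)² = 35.0678379870²
eq3: (x + 41.471)² + (y − 34.522)² = 84.6724991380²
eq2−eq1, eq2−eq3 (x²,y² cancel):
  47.226·x − 167.582·y = -3251.638826
  -105.144·x − 22.552·y = -5248.755529
det = 47.226·-22.552 − -167.582·-105.144 = -18685.282560
x = (-3251.638826·-22.552 − -167.582·-5248.755529) / -18685.282560 = 43.149788
y = (47.226·-5248.755529 − -3251.638826·-105.144) / -18685.282560 = 31.563239

x=43.150 y=31.563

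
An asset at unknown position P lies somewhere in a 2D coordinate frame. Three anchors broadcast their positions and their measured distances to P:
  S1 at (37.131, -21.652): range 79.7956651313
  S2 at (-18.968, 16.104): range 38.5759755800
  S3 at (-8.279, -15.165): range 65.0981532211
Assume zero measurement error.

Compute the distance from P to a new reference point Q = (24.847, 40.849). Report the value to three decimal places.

eq1: (x − 37.131)² + (y + 21.652)² = 79.7956651313²
eq2: (x + 18.968)² + (y − 16.104)² = 38.5759755800²
eq3: (x + 8.279)² + (y + 15.165)² = 65.0981532211²
eq3−eq2, eq3−eq1 (x²,y² cancel):
  -21.378·x + 62.538·y = 3070.268435
  90.820·x − 12.974·y = -580.577422
det = -21.378·-12.974 − 62.538·90.820 = -5402.342988
x = (3070.268435·-12.974 − 62.538·-580.577422) / -5402.342988 = 0.652589
y = (-21.378·-580.577422 − 3070.268435·90.820) / -5402.342988 = 49.317527
|P − Q| = √((0.652589 − 24.847)² + (49.317527 − 40.849)²) = 25.633678

25.634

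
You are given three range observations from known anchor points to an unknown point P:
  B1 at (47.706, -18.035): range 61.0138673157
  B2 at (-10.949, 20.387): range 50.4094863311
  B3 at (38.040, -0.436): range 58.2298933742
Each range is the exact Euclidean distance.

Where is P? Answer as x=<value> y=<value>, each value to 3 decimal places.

x=-12.121 y=-30.009

eq1: (x − 47.706)² + (y + 18.035)² = 61.0138673157²
eq2: (x + 10.949)² + (y − 20.387)² = 50.4094863311²
eq3: (x − 38.040)² + (y + 0.436)² = 58.2298933742²
eq3−eq1, eq3−eq2 (x²,y² cancel):
  19.332·x − 35.198·y = 821.920443
  -97.978·x + 41.646·y = -62.117156
det = 19.332·41.646 − -35.198·-97.978 = -2643.529172
x = (821.920443·41.646 − -35.198·-62.117156) / -2643.529172 = -12.121409
y = (19.332·-62.117156 − 821.920443·-97.978) / -2643.529172 = -30.008851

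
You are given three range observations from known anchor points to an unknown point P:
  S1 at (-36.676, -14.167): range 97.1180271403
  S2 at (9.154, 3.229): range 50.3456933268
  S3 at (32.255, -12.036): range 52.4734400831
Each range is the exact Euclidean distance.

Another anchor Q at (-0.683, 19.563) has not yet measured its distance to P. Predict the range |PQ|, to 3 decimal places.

49.283

eq1: (x + 36.676)² + (y + 14.167)² = 97.1180271403²
eq2: (x − 9.154)² + (y − 3.229)² = 50.3456933268²
eq3: (x − 32.255)² + (y + 12.036)² = 52.4734400831²
eq3−eq1, eq3−eq2 (x²,y² cancel):
  -137.862·x − 4.262·y = -6317.866737
  -46.202·x + 30.530·y = -872.255086
det = -137.862·30.530 − -4.262·-46.202 = -4405.839784
x = (-6317.866737·30.530 − -4.262·-872.255086) / -4405.839784 = 44.623053
y = (-137.862·-872.255086 − -6317.866737·-46.202) / -4405.839784 = 38.959031
|P − Q| = √((44.623053 − -0.683)² + (38.959031 − 19.563)²) = 49.283308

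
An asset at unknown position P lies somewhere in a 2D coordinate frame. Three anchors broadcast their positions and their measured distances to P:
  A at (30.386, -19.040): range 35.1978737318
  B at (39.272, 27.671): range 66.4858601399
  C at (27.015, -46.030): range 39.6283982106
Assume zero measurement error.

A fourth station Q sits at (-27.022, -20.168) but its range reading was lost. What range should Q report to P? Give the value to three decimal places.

22.449

eq1: (x − 30.386)² + (y + 19.040)² = 35.1978737318²
eq2: (x − 39.272)² + (y − 27.671)² = 66.4858601399²
eq3: (x − 27.015)² + (y + 46.030)² = 39.6283982106²
eq3−eq1, eq3−eq2 (x²,y² cancel):
  6.742·x + 53.980·y = -1231.220900
  24.514·x + 147.402·y = -3390.556554
det = 6.742·147.402 − 53.980·24.514 = -329.481436
x = (-1231.220900·147.402 − 53.980·-3390.556554) / -329.481436 = -4.667394
y = (6.742·-3390.556554 − -1231.220900·24.514) / -329.481436 = -22.225886
|P − Q| = √((-4.667394 − -27.022)² + (-22.225886 − -20.168)²) = 22.449127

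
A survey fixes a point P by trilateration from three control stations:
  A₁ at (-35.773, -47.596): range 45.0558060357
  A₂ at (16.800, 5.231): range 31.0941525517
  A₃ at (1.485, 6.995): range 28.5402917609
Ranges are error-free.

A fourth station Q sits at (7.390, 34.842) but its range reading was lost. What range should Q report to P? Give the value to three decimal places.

56.746

eq1: (x + 35.773)² + (y + 47.596)² = 45.0558060357²
eq2: (x − 16.800)² + (y − 5.231)² = 31.0941525517²
eq3: (x − 1.485)² + (y − 6.995)² = 28.5402917609²
eq2−eq1, eq2−eq3 (x²,y² cancel):
  -105.146·x − 105.654·y = 2172.304049
  -30.630·x + 3.528·y = -106.170042
det = -105.146·3.528 − -105.654·-30.630 = -3607.137108
x = (2172.304049·3.528 − -105.654·-106.170042) / -3607.137108 = 0.985103
y = (-105.146·-106.170042 − 2172.304049·-30.630) / -3607.137108 = -21.540913
|P − Q| = √((0.985103 − 7.390)² + (-21.540913 − 34.842)²) = 56.745534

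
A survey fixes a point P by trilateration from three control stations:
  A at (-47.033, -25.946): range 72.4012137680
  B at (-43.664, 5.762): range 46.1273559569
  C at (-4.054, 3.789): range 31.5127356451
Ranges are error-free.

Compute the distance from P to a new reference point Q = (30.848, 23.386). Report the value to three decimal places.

40.588

eq1: (x + 47.033)² + (y + 25.946)² = 72.4012137680²
eq2: (x + 43.664)² + (y − 5.762)² = 46.1273559569²
eq3: (x + 4.054)² + (y − 3.789)² = 31.5127356451²
eq1−eq3, eq1−eq2 (x²,y² cancel):
  85.958·x + 59.470·y = 1394.376679
  6.738·x + 63.416·y = 2168.650322
det = 85.958·63.416 − 59.470·6.738 = 5050.403668
x = (1394.376679·63.416 − 59.470·2168.650322) / 5050.403668 = -8.027842
y = (85.958·2168.650322 − 1394.376679·6.738) / 5050.403668 = 35.050175
|P − Q| = √((-8.027842 − 30.848)² + (35.050175 − 23.386)²) = 40.587980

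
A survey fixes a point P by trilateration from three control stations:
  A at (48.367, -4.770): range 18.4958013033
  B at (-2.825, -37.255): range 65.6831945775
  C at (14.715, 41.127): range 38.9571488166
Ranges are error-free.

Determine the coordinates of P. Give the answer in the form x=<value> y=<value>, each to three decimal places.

eq1: (x − 48.367)² + (y + 4.770)² = 18.4958013033²
eq2: (x + 2.825)² + (y + 37.255)² = 65.6831945775²
eq3: (x − 14.715)² + (y − 41.127)² = 38.9571488166²
eq3−eq1, eq3−eq2 (x²,y² cancel):
  67.304·x − 91.794·y = 1629.723013
  -35.080·x − 156.764·y = -3308.668310
det = 67.304·-156.764 − -91.794·-35.080 = -13770.977776
x = (1629.723013·-156.764 − -91.794·-3308.668310) / -13770.977776 = 40.606978
y = (67.304·-3308.668310 − 1629.723013·-35.080) / -13770.977776 = 12.019185

x=40.607 y=12.019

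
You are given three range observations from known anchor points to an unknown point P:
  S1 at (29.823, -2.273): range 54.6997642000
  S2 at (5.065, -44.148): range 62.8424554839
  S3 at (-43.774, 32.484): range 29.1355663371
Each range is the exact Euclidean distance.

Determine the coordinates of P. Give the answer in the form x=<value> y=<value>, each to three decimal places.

x=-22.954 y=12.102

eq1: (x − 29.823)² + (y + 2.273)² = 54.6997642000²
eq2: (x − 5.065)² + (y + 44.148)² = 62.8424554839²
eq3: (x + 43.774)² + (y − 32.484)² = 29.1355663371²
eq1−eq3, eq1−eq2 (x²,y² cancel):
  -147.194·x + 69.514·y = 4219.978452
  -49.516·x − 83.750·y = 123.012263
det = -147.194·-83.750 − 69.514·-49.516 = 15769.552724
x = (4219.978452·-83.750 − 69.514·123.012263) / 15769.552724 = -22.953997
y = (-147.194·123.012263 − 4219.978452·-49.516) / 15769.552724 = 12.102422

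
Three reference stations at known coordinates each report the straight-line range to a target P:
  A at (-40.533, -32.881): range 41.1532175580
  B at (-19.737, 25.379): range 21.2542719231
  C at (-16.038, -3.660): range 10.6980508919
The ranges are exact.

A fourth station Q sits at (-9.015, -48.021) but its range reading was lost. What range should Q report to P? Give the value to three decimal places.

eq1: (x + 40.533)² + (y + 32.881)² = 41.1532175580²
eq2: (x + 19.737)² + (y − 25.379)² = 21.2542719231²
eq3: (x + 16.038)² + (y + 3.660)² = 10.6980508919²
eq3−eq1, eq3−eq2 (x²,y² cancel):
  -48.990·x − 58.442·y = 874.332184
  -7.398·x + 58.078·y = 425.733984
det = -48.990·58.078 − -58.442·-7.398 = -3277.595136
x = (874.332184·58.078 − -58.442·425.733984) / -3277.595136 = -23.084062
y = (-48.990·425.733984 − 874.332184·-7.398) / -3277.595136 = 4.389925
|P − Q| = √((-23.084062 − -9.015)² + (4.389925 − -48.021)²) = 54.266413

54.266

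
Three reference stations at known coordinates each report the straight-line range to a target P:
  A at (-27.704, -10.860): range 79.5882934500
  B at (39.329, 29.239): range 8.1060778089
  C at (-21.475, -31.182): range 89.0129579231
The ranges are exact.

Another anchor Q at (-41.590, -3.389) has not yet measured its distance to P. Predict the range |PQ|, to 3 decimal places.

87.436

eq1: (x + 27.704)² + (y + 10.860)² = 79.5882934500²
eq2: (x − 39.329)² + (y − 29.239)² = 8.1060778089²
eq3: (x + 21.475)² + (y + 31.182)² = 89.0129579231²
eq2−eq3, eq2−eq1 (x²,y² cancel):
  -121.608·x − 120.842·y = -8825.794794
  -134.066·x − 80.198·y = -7784.826103
det = -121.608·-80.198 − -120.842·-134.066 = -6448.085188
x = (-8825.794794·-80.198 − -120.842·-7784.826103) / -6448.085188 = 36.122796
y = (-121.608·-7784.826103 − -8825.794794·-134.066) / -6448.085188 = 36.684049
|P − Q| = √((36.122796 − -41.590)² + (36.684049 − -3.389)²) = 87.436422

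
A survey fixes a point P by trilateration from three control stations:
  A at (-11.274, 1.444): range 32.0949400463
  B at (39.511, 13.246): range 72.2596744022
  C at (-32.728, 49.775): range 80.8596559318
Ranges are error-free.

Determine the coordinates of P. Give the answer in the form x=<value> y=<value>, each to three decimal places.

x=-18.509 y=-29.825

eq1: (x + 11.274)² + (y − 1.444)² = 32.0949400463²
eq2: (x − 39.511)² + (y − 13.246)² = 72.2596744022²
eq3: (x + 32.728)² + (y − 49.775)² = 80.8596559318²
eq3−eq2, eq3−eq1 (x²,y² cancel):
  144.478·x − 73.058·y = -495.273559
  42.908·x − 96.662·y = 2088.714384
det = 144.478·-96.662 − -73.058·42.908 = -10830.759772
x = (-495.273559·-96.662 − -73.058·2088.714384) / -10830.759772 = -18.509452
y = (144.478·2088.714384 − -495.273559·42.908) / -10830.759772 = -29.824729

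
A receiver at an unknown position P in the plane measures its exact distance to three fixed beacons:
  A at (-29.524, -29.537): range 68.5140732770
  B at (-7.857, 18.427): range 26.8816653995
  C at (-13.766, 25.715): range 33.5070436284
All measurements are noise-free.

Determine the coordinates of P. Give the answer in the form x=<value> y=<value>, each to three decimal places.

eq1: (x + 29.524)² + (y + 29.537)² = 68.5140732770²
eq2: (x + 7.857)² + (y − 18.427)² = 26.8816653995²
eq3: (x + 13.766)² + (y − 25.715)² = 33.5070436284²
eq1−eq2, eq1−eq3 (x²,y² cancel):
  43.334·x + 95.928·y = 2628.740135
  31.516·x + 110.504·y = 2678.119300
det = 43.334·110.504 − 95.928·31.516 = 1765.313488
x = (2628.740135·110.504 − 95.928·2678.119300) / 1765.313488 = 19.021931
y = (43.334·2678.119300 − 2628.740135·31.516) / 1765.313488 = 18.810397

x=19.022 y=18.810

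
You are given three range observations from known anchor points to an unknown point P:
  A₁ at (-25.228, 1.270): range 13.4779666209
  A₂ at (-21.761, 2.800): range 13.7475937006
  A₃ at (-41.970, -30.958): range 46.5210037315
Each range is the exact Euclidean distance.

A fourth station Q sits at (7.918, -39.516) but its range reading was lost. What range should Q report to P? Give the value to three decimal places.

eq1: (x + 25.228)² + (y − 1.270)² = 13.4779666209²
eq2: (x + 21.761)² + (y − 2.800)² = 13.7475937006²
eq3: (x + 41.970)² + (y + 30.958)² = 46.5210037315²
eq1−eq2, eq1−eq3 (x²,y² cancel):
  6.934·x + 3.060·y = -164.024511
  -33.484·x − 64.456·y = 99.265576
det = 6.934·-64.456 − 3.060·-33.484 = -344.476864
x = (-164.024511·-64.456 − 3.060·99.265576) / -344.476864 = -29.809291
y = (6.934·99.265576 − -164.024511·-33.484) / -344.476864 = 13.945463
|P − Q| = √((-29.809291 − 7.918)² + (13.945463 − -39.516)²) = 65.432992

65.433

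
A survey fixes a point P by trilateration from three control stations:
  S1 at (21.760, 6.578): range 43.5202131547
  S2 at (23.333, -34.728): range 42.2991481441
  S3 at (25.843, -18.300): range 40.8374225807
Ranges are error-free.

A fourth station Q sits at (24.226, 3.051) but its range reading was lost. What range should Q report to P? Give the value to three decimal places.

43.920

eq1: (x − 21.760)² + (y − 6.578)² = 43.5202131547²
eq2: (x − 23.333)² + (y + 34.728)² = 42.2991481441²
eq3: (x − 25.843)² + (y + 18.300)² = 40.8374225807²
eq3−eq1, eq3−eq2 (x²,y² cancel):
  -8.166·x + 49.756·y = -712.296835
  -5.020·x − 32.856·y = 626.189373
det = -8.166·-32.856 − 49.756·-5.020 = 518.077216
x = (-712.296835·-32.856 − 49.756·626.189373) / 518.077216 = -14.965826
y = (-8.166·626.189373 − -712.296835·-5.020) / 518.077216 = -16.772003
|P − Q| = √((-14.965826 − 24.226)² + (-16.772003 − 3.051)²) = 43.919821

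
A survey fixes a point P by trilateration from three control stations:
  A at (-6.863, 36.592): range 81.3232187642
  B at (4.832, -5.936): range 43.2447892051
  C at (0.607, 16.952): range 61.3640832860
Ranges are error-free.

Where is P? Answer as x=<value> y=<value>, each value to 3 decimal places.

eq1: (x + 6.863)² + (y − 36.592)² = 81.3232187642²
eq2: (x − 4.832)² + (y + 5.936)² = 43.2447892051²
eq3: (x − 0.607)² + (y − 16.952)² = 61.3640832860²
eq2−eq3, eq2−eq1 (x²,y² cancel):
  -8.450·x + 45.776·y = -1666.284491
  -23.390·x + 85.056·y = -3415.863204
det = -8.450·85.056 − 45.776·-23.390 = 351.977440
x = (-1666.284491·85.056 − 45.776·-3415.863204) / 351.977440 = 41.585223
y = (-8.450·-3415.863204 − -1666.284491·-23.390) / 351.977440 = -28.724427

x=41.585 y=-28.724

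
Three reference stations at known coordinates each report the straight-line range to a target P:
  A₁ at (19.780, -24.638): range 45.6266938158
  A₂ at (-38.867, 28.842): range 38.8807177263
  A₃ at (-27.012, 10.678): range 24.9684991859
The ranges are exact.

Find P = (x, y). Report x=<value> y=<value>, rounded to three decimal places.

x=-2.457 y=15.203

eq1: (x − 19.780)² + (y + 24.638)² = 45.6266938158²
eq2: (x + 38.867)² + (y − 28.842)² = 38.8807177263²
eq3: (x + 27.012)² + (y − 10.678)² = 24.9684991859²
eq1−eq2, eq1−eq3 (x²,y² cancel):
  -117.294·x + 106.960·y = 1914.310187
  -93.584·x + 70.632·y = 1303.757621
det = -117.294·70.632 − 106.960·-93.584 = 1725.034832
x = (1914.310187·70.632 − 106.960·1303.757621) / 1725.034832 = -2.456970
y = (-117.294·1303.757621 − 1914.310187·-93.584) / 1725.034832 = 15.203089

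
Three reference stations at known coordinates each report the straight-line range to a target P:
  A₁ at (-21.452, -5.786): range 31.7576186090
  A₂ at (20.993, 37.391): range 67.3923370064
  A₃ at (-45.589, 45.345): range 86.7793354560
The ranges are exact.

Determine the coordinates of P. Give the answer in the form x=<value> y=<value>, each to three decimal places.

eq1: (x + 21.452)² + (y + 5.786)² = 31.7576186090²
eq2: (x − 20.993)² + (y − 37.391)² = 67.3923370064²
eq3: (x + 45.589)² + (y − 45.345)² = 86.7793354560²
eq1−eq2, eq1−eq3 (x²,y² cancel):
  84.890·x + 86.354·y = -2188.053917
  -48.274·x + 102.262·y = -2881.246876
det = 84.890·102.262 − 86.354·-48.274 = 12849.674176
x = (-2188.053917·102.262 − 86.354·-2881.246876) / 12849.674176 = 1.949654
y = (84.890·-2881.246876 − -2188.053917·-48.274) / 12849.674176 = -27.254789

x=1.950 y=-27.255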